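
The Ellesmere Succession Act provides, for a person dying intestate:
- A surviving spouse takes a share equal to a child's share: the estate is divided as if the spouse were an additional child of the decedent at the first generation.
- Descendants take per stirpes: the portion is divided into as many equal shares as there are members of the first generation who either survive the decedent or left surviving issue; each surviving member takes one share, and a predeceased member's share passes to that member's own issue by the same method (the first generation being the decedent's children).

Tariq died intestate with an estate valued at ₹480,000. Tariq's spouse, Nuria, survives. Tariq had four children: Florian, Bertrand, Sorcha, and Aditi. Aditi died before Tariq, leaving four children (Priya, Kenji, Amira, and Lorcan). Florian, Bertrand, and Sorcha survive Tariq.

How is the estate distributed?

The spouse counts as an additional share at the children's level, so there are 5 primary shares of ₹96,000. Nuria takes one such share (₹96,000).
The children's combined portion (₹384,000) is divided into 4 shares of ₹96,000: Florian, Bertrand, and Sorcha each take ₹96,000; Aditi's ₹96,000 share passes to Aditi's issue.
Aditi's share (₹96,000) is divided into 4 shares of ₹24,000: Priya, Kenji, Amira, and Lorcan each take ₹24,000.

Nuria: ₹96,000; Florian: ₹96,000; Bertrand: ₹96,000; Sorcha: ₹96,000; Priya: ₹24,000; Kenji: ₹24,000; Amira: ₹24,000; Lorcan: ₹24,000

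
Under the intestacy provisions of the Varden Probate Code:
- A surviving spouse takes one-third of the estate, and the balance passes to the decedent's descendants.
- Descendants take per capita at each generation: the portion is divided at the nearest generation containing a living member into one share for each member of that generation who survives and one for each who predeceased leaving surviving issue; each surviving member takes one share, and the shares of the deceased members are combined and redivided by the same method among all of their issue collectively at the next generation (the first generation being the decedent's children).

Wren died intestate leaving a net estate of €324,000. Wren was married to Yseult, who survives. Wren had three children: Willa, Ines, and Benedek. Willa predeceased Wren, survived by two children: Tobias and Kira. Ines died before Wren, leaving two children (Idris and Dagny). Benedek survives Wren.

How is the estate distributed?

Yseult: €108,000; Tobias: €36,000; Kira: €36,000; Idris: €36,000; Dagny: €36,000; Benedek: €72,000

Yseult takes one-third of €324,000 = €108,000. The remaining €216,000 passes to the descendants.
The descendants' portion (€216,000) is divided at the children's generation into 3 shares of €72,000. Benedek takes €72,000. The 2 shares of the deceased (Willa and Ines) are combined into a pool of €144,000.
That pool (€144,000) is divided at the grandchildren's generation equally among Tobias, Kira, Idris, and Dagny: €36,000 each.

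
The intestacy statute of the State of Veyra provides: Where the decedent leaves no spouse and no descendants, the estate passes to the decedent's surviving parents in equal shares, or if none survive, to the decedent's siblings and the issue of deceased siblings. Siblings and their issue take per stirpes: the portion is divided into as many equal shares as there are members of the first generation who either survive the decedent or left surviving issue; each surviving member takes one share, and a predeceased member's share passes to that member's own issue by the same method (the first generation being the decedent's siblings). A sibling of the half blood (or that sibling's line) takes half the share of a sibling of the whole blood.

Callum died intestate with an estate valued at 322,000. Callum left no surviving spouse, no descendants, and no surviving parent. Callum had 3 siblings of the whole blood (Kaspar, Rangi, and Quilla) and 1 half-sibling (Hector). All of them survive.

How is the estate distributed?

Kaspar: 92,000; Rangi: 92,000; Hector: 46,000; Quilla: 92,000

The entire 322,000 passes to the siblings and their issue.
Counting each half-blood sibling's line as half a unit, there are 7/2 units in 322,000, so one unit is 92,000. Whole-blood lines (Kaspar, Rangi, and Quilla) take 92,000 each; half-blood lines (Hector) take 46,000 each.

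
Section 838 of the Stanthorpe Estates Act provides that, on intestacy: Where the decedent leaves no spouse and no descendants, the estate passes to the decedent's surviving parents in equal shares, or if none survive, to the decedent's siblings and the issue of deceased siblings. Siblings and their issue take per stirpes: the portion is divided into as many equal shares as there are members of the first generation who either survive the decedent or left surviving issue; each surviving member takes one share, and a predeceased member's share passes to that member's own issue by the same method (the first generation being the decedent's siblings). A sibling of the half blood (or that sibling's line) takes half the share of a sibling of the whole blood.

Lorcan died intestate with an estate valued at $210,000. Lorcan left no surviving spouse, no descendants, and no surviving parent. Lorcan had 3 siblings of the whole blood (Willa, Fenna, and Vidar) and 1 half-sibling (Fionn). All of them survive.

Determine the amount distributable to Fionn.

Fionn receives $30,000.

The entire $210,000 passes to the siblings and their issue.
Counting each half-blood sibling's line as half a unit, there are 7/2 units in $210,000, so one unit is $60,000. Whole-blood lines (Willa, Fenna, and Vidar) take $60,000 each; half-blood lines (Fionn) take $30,000 each.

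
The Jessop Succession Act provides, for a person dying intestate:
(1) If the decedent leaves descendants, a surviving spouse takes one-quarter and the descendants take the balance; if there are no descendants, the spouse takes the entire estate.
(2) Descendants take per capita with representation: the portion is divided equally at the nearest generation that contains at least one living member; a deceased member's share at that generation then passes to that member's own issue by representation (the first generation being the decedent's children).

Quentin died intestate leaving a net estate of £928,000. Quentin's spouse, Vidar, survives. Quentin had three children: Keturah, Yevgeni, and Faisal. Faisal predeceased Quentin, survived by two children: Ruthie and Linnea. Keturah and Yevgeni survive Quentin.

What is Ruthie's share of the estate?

Vidar takes one-quarter of £928,000 = £232,000. The remaining £696,000 passes to the descendants.
The descendants' portion (£696,000) is divided into 3 shares of £232,000: Keturah and Yevgeni each take £232,000; Faisal's £232,000 share passes to Faisal's issue.
Faisal's share (£232,000) is divided into 2 shares of £116,000: Ruthie and Linnea each take £116,000.

Ruthie receives £116,000.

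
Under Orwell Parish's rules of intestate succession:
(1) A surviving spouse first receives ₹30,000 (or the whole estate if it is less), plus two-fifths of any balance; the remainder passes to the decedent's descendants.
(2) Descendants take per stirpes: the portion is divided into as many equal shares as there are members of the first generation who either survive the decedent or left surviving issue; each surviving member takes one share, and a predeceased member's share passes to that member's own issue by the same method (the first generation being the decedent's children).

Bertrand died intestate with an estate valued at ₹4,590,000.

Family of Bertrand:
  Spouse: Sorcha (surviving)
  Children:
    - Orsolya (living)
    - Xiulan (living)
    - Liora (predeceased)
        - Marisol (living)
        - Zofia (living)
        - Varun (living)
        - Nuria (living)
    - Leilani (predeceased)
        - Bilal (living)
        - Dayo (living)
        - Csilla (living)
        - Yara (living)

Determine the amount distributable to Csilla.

Csilla receives ₹171,000.

Sorcha first takes ₹30,000, leaving a balance of ₹4,560,000. Sorcha then takes two-fifths of the balance (₹1,824,000), for a total of ₹1,854,000. The remaining ₹2,736,000 passes to the descendants.
The descendants' portion (₹2,736,000) is divided into 4 shares of ₹684,000: Orsolya and Xiulan each take ₹684,000; Liora's ₹684,000 share passes to Liora's issue; Leilani's ₹684,000 share passes to Leilani's issue.
Liora's share (₹684,000) is divided into 4 shares of ₹171,000: Marisol, Zofia, Varun, and Nuria each take ₹171,000.
Leilani's share (₹684,000) is divided into 4 shares of ₹171,000: Bilal, Dayo, Csilla, and Yara each take ₹171,000.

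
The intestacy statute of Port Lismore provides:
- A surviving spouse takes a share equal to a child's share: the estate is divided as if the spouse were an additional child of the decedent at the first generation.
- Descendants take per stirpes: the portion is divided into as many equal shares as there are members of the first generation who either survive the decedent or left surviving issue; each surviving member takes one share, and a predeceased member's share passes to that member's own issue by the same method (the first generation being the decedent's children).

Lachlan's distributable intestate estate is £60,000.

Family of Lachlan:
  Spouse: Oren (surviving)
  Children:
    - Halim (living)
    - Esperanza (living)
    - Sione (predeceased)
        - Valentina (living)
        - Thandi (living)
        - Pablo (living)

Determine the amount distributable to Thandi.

The spouse counts as an additional share at the children's level, so there are 4 primary shares of £15,000. Oren takes one such share (£15,000).
The children's combined portion (£45,000) is divided into 3 shares of £15,000: Halim and Esperanza each take £15,000; Sione's £15,000 share passes to Sione's issue.
Sione's share (£15,000) is divided into 3 shares of £5,000: Valentina, Thandi, and Pablo each take £5,000.

Thandi receives £5,000.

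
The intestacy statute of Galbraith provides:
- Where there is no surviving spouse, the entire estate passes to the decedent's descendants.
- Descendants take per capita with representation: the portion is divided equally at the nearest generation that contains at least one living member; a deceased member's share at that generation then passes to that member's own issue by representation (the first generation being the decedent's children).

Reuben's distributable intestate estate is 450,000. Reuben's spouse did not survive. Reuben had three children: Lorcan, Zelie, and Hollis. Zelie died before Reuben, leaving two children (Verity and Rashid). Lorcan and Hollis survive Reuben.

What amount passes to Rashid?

Rashid receives 75,000.

The entire 450,000 passes to the descendants.
That amount (450,000) is divided into 3 shares of 150,000: Lorcan and Hollis each take 150,000; Zelie's 150,000 share passes to Zelie's issue.
Zelie's share (150,000) is divided into 2 shares of 75,000: Verity and Rashid each take 75,000.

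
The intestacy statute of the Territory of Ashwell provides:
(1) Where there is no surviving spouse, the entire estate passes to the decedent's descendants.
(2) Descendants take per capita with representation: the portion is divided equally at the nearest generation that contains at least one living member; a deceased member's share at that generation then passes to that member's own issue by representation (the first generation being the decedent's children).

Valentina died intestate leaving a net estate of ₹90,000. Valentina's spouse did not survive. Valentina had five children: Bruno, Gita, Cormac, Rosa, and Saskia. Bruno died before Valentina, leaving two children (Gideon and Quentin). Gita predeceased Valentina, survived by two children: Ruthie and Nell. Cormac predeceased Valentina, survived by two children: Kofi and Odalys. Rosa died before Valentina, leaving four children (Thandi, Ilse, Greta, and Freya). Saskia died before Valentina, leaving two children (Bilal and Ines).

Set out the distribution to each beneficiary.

Gideon: ₹7,500; Quentin: ₹7,500; Ruthie: ₹7,500; Nell: ₹7,500; Kofi: ₹7,500; Odalys: ₹7,500; Thandi: ₹7,500; Ilse: ₹7,500; Greta: ₹7,500; Freya: ₹7,500; Bilal: ₹7,500; Ines: ₹7,500

The entire ₹90,000 passes to the descendants.
No child survives, so the initial division is made at the grandchildren's generation.
That amount (₹90,000) is divided into 12 shares of ₹7,500: Gideon, Quentin, Ruthie, Nell, Kofi, Odalys, Thandi, Ilse, Greta, Freya, Bilal, and Ines each take ₹7,500.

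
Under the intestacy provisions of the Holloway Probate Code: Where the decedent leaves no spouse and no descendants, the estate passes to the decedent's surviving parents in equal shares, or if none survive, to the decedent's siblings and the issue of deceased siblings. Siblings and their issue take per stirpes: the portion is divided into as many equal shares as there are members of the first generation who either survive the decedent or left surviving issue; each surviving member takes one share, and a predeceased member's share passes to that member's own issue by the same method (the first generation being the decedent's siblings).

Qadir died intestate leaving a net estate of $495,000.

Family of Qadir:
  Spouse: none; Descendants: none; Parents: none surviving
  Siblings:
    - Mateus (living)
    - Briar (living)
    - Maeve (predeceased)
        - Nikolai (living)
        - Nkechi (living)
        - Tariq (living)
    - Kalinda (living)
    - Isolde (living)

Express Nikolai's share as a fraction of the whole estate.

Nikolai receives 1/15 of the estate.

The entire $495,000 passes to the siblings and their issue.
That amount ($495,000) is divided into 5 shares of $99,000: Mateus, Briar, Kalinda, and Isolde each take $99,000; Maeve's $99,000 share passes to Maeve's issue.
Maeve's share ($99,000) is divided into 3 shares of $33,000: Nikolai, Nkechi, and Tariq each take $33,000.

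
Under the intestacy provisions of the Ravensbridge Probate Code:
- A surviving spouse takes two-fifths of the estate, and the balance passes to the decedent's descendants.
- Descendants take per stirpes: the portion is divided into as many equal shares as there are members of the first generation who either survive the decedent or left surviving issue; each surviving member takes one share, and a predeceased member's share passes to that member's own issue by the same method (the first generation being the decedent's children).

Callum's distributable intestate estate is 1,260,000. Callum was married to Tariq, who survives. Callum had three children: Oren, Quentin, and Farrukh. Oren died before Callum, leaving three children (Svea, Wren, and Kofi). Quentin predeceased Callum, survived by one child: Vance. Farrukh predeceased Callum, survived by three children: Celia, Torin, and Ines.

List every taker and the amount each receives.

Tariq: 504,000; Svea: 84,000; Wren: 84,000; Kofi: 84,000; Vance: 252,000; Celia: 84,000; Torin: 84,000; Ines: 84,000

Tariq takes two-fifths of 1,260,000 = 504,000. The remaining 756,000 passes to the descendants.
The descendants' portion (756,000) is divided into 3 shares of 252,000: Oren's 252,000 share passes to Oren's issue; Quentin's 252,000 share passes to Quentin's issue; Farrukh's 252,000 share passes to Farrukh's issue.
Oren's share (252,000) is divided into 3 shares of 84,000: Svea, Wren, and Kofi each take 84,000.
Quentin's share (252,000) passes entirely to Vance.
Farrukh's share (252,000) is divided into 3 shares of 84,000: Celia, Torin, and Ines each take 84,000.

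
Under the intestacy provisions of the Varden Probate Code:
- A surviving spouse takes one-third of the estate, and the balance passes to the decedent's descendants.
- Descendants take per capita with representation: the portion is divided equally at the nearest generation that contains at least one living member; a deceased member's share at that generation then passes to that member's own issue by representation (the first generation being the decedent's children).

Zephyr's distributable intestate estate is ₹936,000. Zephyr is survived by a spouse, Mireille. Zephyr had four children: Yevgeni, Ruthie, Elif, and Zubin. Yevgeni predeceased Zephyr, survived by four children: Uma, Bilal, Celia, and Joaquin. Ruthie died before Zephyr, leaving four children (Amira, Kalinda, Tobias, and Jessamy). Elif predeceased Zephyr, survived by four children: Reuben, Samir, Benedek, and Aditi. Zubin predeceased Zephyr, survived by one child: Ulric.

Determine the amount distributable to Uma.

Uma receives ₹48,000.

Mireille takes one-third of ₹936,000 = ₹312,000. The remaining ₹624,000 passes to the descendants.
No child survives, so the initial division is made at the grandchildren's generation.
The descendants' portion (₹624,000) is divided into 13 shares of ₹48,000: Uma, Bilal, Celia, Joaquin, Amira, Kalinda, Tobias, Jessamy, Reuben, Samir, Benedek, Aditi, and Ulric each take ₹48,000.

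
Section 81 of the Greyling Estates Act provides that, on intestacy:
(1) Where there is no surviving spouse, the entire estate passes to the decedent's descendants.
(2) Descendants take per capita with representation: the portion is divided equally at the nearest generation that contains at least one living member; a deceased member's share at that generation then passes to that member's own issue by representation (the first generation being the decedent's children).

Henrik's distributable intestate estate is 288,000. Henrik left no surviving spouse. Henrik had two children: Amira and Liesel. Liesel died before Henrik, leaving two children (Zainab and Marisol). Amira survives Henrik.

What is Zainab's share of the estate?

The entire 288,000 passes to the descendants.
That amount (288,000) is divided into 2 shares of 144,000: Amira takes 144,000; Liesel's 144,000 share passes to Liesel's issue.
Liesel's share (144,000) is divided into 2 shares of 72,000: Zainab and Marisol each take 72,000.

Zainab receives 72,000.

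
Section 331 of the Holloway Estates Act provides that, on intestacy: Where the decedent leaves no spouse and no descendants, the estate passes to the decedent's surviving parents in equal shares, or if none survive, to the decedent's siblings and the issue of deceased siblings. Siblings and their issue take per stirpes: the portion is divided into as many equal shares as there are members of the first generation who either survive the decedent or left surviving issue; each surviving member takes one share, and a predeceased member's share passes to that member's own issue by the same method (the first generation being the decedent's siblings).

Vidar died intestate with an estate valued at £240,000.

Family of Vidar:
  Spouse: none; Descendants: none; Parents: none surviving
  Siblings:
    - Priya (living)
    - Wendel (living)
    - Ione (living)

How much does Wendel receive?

The entire £240,000 passes to the siblings and their issue.
That amount (£240,000) is divided into 3 shares of £80,000: Priya, Wendel, and Ione each take £80,000.

Wendel receives £80,000.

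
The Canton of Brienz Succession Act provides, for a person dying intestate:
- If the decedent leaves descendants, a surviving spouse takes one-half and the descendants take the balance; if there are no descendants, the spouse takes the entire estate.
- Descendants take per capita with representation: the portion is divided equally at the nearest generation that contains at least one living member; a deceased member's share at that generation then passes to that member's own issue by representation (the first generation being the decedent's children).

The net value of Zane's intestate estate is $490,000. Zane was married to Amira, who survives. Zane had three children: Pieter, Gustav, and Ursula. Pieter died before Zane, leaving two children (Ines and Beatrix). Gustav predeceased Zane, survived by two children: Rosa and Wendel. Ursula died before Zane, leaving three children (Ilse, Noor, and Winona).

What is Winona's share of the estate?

Amira takes one-half of $490,000 = $245,000. The remaining $245,000 passes to the descendants.
No child survives, so the initial division is made at the grandchildren's generation.
The descendants' portion ($245,000) is divided into 7 shares of $35,000: Ines, Beatrix, Rosa, Wendel, Ilse, Noor, and Winona each take $35,000.

Winona receives $35,000.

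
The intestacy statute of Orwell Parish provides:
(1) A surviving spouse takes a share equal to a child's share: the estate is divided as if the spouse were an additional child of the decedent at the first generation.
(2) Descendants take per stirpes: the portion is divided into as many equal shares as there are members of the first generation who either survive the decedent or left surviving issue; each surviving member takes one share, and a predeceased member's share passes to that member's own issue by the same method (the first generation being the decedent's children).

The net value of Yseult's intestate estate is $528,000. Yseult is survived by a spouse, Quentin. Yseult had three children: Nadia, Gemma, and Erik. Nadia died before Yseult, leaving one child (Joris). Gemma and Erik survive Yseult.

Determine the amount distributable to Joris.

The spouse counts as an additional share at the children's level, so there are 4 primary shares of $132,000. Quentin takes one such share ($132,000).
The children's combined portion ($396,000) is divided into 3 shares of $132,000: Gemma and Erik each take $132,000; Nadia's $132,000 share passes to Nadia's issue.
Nadia's share ($132,000) passes entirely to Joris.

Joris receives $132,000.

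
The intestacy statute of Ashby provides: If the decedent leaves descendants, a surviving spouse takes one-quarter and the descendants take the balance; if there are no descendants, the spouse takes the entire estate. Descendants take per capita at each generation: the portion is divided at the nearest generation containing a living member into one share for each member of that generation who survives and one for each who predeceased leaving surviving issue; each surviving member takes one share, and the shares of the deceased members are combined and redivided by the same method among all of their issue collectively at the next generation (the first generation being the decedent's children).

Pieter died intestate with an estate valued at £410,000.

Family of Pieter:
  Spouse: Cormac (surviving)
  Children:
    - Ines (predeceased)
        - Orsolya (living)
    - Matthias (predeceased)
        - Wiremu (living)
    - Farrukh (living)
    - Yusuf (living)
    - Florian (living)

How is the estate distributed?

Cormac takes one-quarter of £410,000 = £102,500. The remaining £307,500 passes to the descendants.
The descendants' portion (£307,500) is divided at the children's generation into 5 shares of £61,500. Farrukh, Yusuf, and Florian each take £61,500. The 2 shares of the deceased (Ines and Matthias) are combined into a pool of £123,000.
That pool (£123,000) is divided at the grandchildren's generation equally among Orsolya and Wiremu: £61,500 each.

Cormac: £102,500; Orsolya: £61,500; Wiremu: £61,500; Farrukh: £61,500; Yusuf: £61,500; Florian: £61,500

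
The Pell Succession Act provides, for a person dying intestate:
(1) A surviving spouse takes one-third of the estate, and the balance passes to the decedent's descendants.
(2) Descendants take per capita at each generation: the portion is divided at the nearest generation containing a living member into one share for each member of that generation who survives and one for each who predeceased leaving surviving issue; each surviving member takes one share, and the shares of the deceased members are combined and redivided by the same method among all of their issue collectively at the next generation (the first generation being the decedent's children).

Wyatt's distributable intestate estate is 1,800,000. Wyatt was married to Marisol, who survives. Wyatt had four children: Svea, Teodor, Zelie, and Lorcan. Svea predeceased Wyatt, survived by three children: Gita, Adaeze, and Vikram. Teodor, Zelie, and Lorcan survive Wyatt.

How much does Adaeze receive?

Adaeze receives 100,000.

Marisol takes one-third of 1,800,000 = 600,000. The remaining 1,200,000 passes to the descendants.
The descendants' portion (1,200,000) is divided at the children's generation into 4 shares of 300,000. Teodor, Zelie, and Lorcan each take 300,000. The remaining share for the deceased Svea (300,000) is carried to the next generation.
That pool (300,000) is divided at the grandchildren's generation equally among Gita, Adaeze, and Vikram: 100,000 each.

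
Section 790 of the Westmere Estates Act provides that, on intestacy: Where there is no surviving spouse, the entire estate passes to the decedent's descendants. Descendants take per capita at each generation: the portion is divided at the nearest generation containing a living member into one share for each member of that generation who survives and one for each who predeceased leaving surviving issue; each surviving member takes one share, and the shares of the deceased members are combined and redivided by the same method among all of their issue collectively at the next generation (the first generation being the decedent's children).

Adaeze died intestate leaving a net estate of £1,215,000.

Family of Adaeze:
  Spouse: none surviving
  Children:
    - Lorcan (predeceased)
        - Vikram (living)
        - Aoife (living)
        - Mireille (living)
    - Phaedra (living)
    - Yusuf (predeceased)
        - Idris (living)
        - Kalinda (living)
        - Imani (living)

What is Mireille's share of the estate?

Mireille receives £135,000.

The entire £1,215,000 passes to the descendants.
That amount (£1,215,000) is divided at the children's generation into 3 shares of £405,000. Phaedra takes £405,000. The 2 shares of the deceased (Lorcan and Yusuf) are combined into a pool of £810,000.
That pool (£810,000) is divided at the grandchildren's generation equally among Vikram, Aoife, Mireille, Idris, Kalinda, and Imani: £135,000 each.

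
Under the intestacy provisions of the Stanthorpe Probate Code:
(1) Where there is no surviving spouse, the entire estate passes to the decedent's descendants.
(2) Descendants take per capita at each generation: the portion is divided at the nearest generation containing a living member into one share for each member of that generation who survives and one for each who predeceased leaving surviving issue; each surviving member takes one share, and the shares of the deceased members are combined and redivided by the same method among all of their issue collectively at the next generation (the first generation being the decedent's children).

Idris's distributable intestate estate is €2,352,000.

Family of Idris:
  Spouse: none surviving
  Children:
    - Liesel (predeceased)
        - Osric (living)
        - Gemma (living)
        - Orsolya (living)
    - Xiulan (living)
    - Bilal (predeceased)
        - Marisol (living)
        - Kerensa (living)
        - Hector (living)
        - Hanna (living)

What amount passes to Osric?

Osric receives €224,000.

The entire €2,352,000 passes to the descendants.
That amount (€2,352,000) is divided at the children's generation into 3 shares of €784,000. Xiulan takes €784,000. The 2 shares of the deceased (Liesel and Bilal) are combined into a pool of €1,568,000.
That pool (€1,568,000) is divided at the grandchildren's generation equally among Osric, Gemma, Orsolya, Marisol, Kerensa, Hector, and Hanna: €224,000 each.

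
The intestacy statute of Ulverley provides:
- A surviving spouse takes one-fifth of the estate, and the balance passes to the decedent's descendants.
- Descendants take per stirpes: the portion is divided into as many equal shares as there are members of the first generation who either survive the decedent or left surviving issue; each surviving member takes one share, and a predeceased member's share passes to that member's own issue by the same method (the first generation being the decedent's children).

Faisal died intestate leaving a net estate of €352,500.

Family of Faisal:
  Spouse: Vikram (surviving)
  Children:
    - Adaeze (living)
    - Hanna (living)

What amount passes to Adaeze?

Adaeze receives €141,000.

Vikram takes one-fifth of €352,500 = €70,500. The remaining €282,000 passes to the descendants.
The descendants' portion (€282,000) is divided into 2 shares of €141,000: Adaeze and Hanna each take €141,000.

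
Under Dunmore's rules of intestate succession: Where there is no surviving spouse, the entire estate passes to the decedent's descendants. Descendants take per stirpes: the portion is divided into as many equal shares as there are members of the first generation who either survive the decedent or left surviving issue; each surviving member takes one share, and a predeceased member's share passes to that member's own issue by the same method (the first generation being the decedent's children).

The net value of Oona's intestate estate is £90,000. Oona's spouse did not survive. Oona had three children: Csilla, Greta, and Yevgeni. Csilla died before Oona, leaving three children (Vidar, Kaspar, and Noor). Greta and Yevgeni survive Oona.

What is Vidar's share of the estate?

The entire £90,000 passes to the descendants.
That amount (£90,000) is divided into 3 shares of £30,000: Greta and Yevgeni each take £30,000; Csilla's £30,000 share passes to Csilla's issue.
Csilla's share (£30,000) is divided into 3 shares of £10,000: Vidar, Kaspar, and Noor each take £10,000.

Vidar receives £10,000.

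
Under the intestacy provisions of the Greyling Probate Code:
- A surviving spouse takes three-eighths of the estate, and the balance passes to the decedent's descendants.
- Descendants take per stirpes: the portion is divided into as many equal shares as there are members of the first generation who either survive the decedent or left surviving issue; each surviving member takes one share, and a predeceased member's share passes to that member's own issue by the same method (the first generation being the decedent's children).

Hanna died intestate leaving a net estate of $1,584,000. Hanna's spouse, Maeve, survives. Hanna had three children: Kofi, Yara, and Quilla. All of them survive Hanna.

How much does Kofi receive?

Maeve takes three-eighths of $1,584,000 = $594,000. The remaining $990,000 passes to the descendants.
The descendants' portion ($990,000) is divided into 3 shares of $330,000: Kofi, Yara, and Quilla each take $330,000.

Kofi receives $330,000.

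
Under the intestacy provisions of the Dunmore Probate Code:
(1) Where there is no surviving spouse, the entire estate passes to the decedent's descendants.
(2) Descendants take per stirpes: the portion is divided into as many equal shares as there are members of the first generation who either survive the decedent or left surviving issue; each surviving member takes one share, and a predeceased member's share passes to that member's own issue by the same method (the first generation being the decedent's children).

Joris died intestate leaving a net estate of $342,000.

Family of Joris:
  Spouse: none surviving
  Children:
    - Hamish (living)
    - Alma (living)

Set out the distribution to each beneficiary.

Hamish: $171,000; Alma: $171,000

The entire $342,000 passes to the descendants.
That amount ($342,000) is divided into 2 shares of $171,000: Hamish and Alma each take $171,000.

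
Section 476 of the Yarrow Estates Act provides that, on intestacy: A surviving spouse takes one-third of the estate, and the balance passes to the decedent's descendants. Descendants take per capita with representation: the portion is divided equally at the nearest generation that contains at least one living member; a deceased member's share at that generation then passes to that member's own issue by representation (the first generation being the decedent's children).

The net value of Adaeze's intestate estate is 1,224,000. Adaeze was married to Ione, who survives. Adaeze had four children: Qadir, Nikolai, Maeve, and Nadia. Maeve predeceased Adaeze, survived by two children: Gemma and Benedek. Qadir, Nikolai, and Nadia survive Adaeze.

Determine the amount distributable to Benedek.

Benedek receives 102,000.

Ione takes one-third of 1,224,000 = 408,000. The remaining 816,000 passes to the descendants.
The descendants' portion (816,000) is divided into 4 shares of 204,000: Qadir, Nikolai, and Nadia each take 204,000; Maeve's 204,000 share passes to Maeve's issue.
Maeve's share (204,000) is divided into 2 shares of 102,000: Gemma and Benedek each take 102,000.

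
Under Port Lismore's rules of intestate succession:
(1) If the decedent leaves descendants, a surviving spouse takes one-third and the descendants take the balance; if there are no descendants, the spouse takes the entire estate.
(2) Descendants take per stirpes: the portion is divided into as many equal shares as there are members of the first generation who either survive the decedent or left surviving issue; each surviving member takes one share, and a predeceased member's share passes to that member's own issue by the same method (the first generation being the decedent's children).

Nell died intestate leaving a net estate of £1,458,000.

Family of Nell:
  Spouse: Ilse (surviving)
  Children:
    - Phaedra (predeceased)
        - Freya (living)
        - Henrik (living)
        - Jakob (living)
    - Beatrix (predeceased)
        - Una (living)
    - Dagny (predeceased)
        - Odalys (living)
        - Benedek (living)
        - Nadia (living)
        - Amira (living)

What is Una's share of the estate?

Ilse takes one-third of £1,458,000 = £486,000. The remaining £972,000 passes to the descendants.
The descendants' portion (£972,000) is divided into 3 shares of £324,000: Phaedra's £324,000 share passes to Phaedra's issue; Beatrix's £324,000 share passes to Beatrix's issue; Dagny's £324,000 share passes to Dagny's issue.
Phaedra's share (£324,000) is divided into 3 shares of £108,000: Freya, Henrik, and Jakob each take £108,000.
Beatrix's share (£324,000) passes entirely to Una.
Dagny's share (£324,000) is divided into 4 shares of £81,000: Odalys, Benedek, Nadia, and Amira each take £81,000.

Una receives £324,000.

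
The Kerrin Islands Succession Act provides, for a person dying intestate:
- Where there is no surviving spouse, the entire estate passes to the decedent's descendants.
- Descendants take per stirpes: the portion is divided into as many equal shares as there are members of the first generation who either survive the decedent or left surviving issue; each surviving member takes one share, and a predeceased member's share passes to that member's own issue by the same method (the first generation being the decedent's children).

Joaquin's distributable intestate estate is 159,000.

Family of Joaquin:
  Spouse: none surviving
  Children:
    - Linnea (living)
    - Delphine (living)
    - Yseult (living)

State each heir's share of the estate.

The entire 159,000 passes to the descendants.
That amount (159,000) is divided into 3 shares of 53,000: Linnea, Delphine, and Yseult each take 53,000.

Linnea: 53,000; Delphine: 53,000; Yseult: 53,000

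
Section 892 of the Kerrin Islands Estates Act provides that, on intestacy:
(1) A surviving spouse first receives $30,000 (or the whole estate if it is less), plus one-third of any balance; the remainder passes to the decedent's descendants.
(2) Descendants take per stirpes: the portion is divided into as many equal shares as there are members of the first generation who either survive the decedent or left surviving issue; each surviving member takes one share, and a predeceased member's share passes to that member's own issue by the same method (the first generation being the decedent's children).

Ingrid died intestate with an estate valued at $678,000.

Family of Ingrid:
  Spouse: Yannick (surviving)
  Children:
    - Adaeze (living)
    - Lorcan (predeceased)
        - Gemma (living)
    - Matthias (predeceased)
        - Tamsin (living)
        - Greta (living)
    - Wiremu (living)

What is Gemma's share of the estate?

Yannick first takes $30,000, leaving a balance of $648,000. Yannick then takes one-third of the balance ($216,000), for a total of $246,000. The remaining $432,000 passes to the descendants.
The descendants' portion ($432,000) is divided into 4 shares of $108,000: Adaeze and Wiremu each take $108,000; Lorcan's $108,000 share passes to Lorcan's issue; Matthias's $108,000 share passes to Matthias's issue.
Lorcan's share ($108,000) passes entirely to Gemma.
Matthias's share ($108,000) is divided into 2 shares of $54,000: Tamsin and Greta each take $54,000.

Gemma receives $108,000.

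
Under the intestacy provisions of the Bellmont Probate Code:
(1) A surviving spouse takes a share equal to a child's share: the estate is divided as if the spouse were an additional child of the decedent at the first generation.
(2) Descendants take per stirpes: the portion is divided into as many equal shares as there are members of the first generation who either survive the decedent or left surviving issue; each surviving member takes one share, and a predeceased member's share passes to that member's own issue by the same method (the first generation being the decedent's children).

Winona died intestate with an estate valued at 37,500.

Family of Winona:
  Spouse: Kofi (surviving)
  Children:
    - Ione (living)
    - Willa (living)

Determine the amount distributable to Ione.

Ione receives 12,500.

The spouse counts as an additional share at the children's level, so there are 3 primary shares of 12,500. Kofi takes one such share (12,500).
The children's combined portion (25,000) is divided into 2 shares of 12,500: Ione and Willa each take 12,500.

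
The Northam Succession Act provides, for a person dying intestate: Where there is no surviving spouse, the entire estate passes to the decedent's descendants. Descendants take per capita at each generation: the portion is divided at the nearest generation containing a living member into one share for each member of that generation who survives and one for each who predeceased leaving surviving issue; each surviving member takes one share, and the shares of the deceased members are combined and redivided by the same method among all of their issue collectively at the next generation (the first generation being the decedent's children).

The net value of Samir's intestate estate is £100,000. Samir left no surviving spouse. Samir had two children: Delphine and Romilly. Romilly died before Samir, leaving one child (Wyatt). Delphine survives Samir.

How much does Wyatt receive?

The entire £100,000 passes to the descendants.
That amount (£100,000) is divided at the children's generation into 2 shares of £50,000. Delphine takes £50,000. The remaining share for the deceased Romilly (£50,000) is carried to the next generation.
That pool (£50,000) passes entirely to Wyatt, the sole taker at the grandchildren's generation.

Wyatt receives £50,000.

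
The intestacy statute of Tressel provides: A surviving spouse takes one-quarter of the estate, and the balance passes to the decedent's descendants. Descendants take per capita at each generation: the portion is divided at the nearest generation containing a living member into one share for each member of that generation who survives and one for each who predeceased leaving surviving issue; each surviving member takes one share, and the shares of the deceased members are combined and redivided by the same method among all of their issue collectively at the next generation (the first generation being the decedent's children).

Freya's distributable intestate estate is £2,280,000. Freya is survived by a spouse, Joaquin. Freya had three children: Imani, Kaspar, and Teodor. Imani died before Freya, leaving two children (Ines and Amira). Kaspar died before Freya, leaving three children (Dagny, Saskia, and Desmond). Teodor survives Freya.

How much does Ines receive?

Joaquin takes one-quarter of £2,280,000 = £570,000. The remaining £1,710,000 passes to the descendants.
The descendants' portion (£1,710,000) is divided at the children's generation into 3 shares of £570,000. Teodor takes £570,000. The 2 shares of the deceased (Imani and Kaspar) are combined into a pool of £1,140,000.
That pool (£1,140,000) is divided at the grandchildren's generation equally among Ines, Amira, Dagny, Saskia, and Desmond: £228,000 each.

Ines receives £228,000.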